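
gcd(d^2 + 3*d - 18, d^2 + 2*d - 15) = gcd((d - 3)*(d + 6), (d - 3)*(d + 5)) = d - 3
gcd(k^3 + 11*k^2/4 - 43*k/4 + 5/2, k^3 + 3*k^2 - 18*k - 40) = k + 5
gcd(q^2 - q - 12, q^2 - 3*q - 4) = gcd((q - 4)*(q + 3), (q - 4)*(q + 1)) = q - 4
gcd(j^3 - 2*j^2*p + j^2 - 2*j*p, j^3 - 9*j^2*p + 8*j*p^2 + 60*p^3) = 1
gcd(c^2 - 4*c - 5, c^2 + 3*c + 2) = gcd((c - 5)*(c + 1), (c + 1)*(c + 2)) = c + 1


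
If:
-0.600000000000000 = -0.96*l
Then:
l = 0.62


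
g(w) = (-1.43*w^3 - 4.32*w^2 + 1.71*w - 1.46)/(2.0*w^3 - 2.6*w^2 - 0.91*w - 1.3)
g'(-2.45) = 0.32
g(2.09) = -8.06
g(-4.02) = -0.09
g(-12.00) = -0.48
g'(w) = (-6.0*w^2 + 5.2*w + 0.91)*(-1.43*w^3 - 4.32*w^2 + 1.71*w - 1.46)/(2.0*w^3 - 2.6*w^2 - 0.91*w - 1.3)^2 + (-4.29*w^2 - 8.64*w + 1.71)/(2.0*w^3 - 2.6*w^2 - 0.91*w - 1.3)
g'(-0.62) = 1.18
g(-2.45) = 0.24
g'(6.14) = 0.14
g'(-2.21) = 0.39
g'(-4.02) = 0.13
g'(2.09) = 21.95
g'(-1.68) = 0.63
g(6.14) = -1.35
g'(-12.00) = 0.02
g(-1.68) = 0.59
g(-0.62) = 1.74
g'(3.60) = 0.72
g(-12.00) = -0.48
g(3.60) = -2.14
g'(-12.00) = 0.02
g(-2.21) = 0.32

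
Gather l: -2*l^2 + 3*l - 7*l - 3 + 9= -2*l^2 - 4*l + 6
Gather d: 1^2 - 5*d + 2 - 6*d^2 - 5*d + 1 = -6*d^2 - 10*d + 4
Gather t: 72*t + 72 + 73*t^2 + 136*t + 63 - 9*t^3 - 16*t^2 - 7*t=-9*t^3 + 57*t^2 + 201*t + 135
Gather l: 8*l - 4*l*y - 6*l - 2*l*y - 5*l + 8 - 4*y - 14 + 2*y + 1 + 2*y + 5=l*(-6*y - 3)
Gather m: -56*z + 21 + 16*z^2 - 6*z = 16*z^2 - 62*z + 21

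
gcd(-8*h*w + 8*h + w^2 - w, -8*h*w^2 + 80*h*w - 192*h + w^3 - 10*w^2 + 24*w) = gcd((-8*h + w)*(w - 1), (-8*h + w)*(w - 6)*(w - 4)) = -8*h + w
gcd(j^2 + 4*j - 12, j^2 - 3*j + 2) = j - 2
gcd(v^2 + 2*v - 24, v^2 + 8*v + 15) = 1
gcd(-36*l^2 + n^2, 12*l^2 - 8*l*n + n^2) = 6*l - n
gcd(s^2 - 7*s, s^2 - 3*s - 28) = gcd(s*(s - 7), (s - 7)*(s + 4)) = s - 7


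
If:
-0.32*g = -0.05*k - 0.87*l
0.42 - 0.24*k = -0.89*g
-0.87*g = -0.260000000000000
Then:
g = 0.30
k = 2.86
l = -0.05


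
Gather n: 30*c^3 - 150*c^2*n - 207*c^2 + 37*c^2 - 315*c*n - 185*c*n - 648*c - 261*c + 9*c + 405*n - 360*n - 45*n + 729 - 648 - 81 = 30*c^3 - 170*c^2 - 900*c + n*(-150*c^2 - 500*c)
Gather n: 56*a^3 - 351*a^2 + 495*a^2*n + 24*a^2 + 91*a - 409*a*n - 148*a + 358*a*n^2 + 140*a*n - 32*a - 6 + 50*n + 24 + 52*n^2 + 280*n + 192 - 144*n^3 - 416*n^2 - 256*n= 56*a^3 - 327*a^2 - 89*a - 144*n^3 + n^2*(358*a - 364) + n*(495*a^2 - 269*a + 74) + 210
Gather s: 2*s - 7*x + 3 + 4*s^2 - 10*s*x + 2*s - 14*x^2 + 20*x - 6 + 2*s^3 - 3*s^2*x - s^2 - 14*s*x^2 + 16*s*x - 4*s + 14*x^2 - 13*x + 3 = 2*s^3 + s^2*(3 - 3*x) + s*(-14*x^2 + 6*x)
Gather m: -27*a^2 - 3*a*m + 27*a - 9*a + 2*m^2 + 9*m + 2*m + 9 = -27*a^2 + 18*a + 2*m^2 + m*(11 - 3*a) + 9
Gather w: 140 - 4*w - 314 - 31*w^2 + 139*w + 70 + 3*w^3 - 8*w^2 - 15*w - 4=3*w^3 - 39*w^2 + 120*w - 108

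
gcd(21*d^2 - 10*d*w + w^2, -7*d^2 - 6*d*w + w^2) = -7*d + w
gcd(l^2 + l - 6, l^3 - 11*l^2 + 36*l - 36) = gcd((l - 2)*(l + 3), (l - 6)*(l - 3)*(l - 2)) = l - 2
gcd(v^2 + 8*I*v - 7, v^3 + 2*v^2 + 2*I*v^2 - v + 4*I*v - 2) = v + I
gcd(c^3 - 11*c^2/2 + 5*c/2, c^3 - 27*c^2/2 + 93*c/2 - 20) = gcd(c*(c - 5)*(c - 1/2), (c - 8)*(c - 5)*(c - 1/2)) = c^2 - 11*c/2 + 5/2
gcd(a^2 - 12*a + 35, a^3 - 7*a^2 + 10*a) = a - 5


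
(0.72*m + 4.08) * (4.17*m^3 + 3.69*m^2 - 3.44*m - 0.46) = 3.0024*m^4 + 19.6704*m^3 + 12.5784*m^2 - 14.3664*m - 1.8768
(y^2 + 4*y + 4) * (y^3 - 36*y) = y^5 + 4*y^4 - 32*y^3 - 144*y^2 - 144*y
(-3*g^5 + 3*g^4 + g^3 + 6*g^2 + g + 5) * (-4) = 12*g^5 - 12*g^4 - 4*g^3 - 24*g^2 - 4*g - 20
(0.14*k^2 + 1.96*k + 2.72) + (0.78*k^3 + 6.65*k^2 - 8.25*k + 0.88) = 0.78*k^3 + 6.79*k^2 - 6.29*k + 3.6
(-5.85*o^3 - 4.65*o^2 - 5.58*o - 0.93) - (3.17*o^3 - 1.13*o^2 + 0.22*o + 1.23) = -9.02*o^3 - 3.52*o^2 - 5.8*o - 2.16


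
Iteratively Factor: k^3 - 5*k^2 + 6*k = (k)*(k^2 - 5*k + 6) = k*(k - 3)*(k - 2)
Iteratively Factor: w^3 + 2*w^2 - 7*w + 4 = (w - 1)*(w^2 + 3*w - 4) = (w - 1)^2*(w + 4)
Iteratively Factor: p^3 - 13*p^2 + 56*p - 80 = (p - 4)*(p^2 - 9*p + 20) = (p - 4)^2*(p - 5)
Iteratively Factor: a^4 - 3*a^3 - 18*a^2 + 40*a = (a - 2)*(a^3 - a^2 - 20*a) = a*(a - 2)*(a^2 - a - 20) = a*(a - 5)*(a - 2)*(a + 4)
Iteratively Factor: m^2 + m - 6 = (m - 2)*(m + 3)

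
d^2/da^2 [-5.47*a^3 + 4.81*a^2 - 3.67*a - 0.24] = 9.62 - 32.82*a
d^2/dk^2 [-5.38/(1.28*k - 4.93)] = -17.629184/(1.28*k - 4.93)^3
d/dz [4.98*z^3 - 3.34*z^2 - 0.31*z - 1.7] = 14.94*z^2 - 6.68*z - 0.31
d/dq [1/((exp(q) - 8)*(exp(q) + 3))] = (5 - 2*exp(q))*exp(q)/(exp(4*q) - 10*exp(3*q) - 23*exp(2*q) + 240*exp(q) + 576)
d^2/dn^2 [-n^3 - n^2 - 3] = -6*n - 2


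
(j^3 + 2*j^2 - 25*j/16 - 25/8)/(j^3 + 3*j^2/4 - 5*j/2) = (j + 5/4)/j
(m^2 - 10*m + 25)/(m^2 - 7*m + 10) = (m - 5)/(m - 2)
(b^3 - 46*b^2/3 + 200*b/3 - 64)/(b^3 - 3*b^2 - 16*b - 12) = (3*b^2 - 28*b + 32)/(3*(b^2 + 3*b + 2))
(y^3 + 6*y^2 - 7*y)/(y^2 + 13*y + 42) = y*(y - 1)/(y + 6)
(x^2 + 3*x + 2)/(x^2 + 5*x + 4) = (x + 2)/(x + 4)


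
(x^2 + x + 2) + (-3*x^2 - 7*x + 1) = -2*x^2 - 6*x + 3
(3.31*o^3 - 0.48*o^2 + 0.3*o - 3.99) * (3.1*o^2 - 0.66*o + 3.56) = 10.261*o^5 - 3.6726*o^4 + 13.0304*o^3 - 14.2758*o^2 + 3.7014*o - 14.2044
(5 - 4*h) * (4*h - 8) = -16*h^2 + 52*h - 40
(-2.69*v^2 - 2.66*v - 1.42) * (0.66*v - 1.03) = -1.7754*v^3 + 1.0151*v^2 + 1.8026*v + 1.4626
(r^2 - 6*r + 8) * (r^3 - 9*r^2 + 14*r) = r^5 - 15*r^4 + 76*r^3 - 156*r^2 + 112*r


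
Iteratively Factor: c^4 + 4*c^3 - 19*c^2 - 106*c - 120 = (c + 4)*(c^3 - 19*c - 30) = (c - 5)*(c + 4)*(c^2 + 5*c + 6) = (c - 5)*(c + 2)*(c + 4)*(c + 3)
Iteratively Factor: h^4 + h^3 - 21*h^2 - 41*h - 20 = (h + 1)*(h^3 - 21*h - 20) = (h + 1)*(h + 4)*(h^2 - 4*h - 5) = (h + 1)^2*(h + 4)*(h - 5)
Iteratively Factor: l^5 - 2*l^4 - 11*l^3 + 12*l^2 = (l + 3)*(l^4 - 5*l^3 + 4*l^2) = l*(l + 3)*(l^3 - 5*l^2 + 4*l) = l^2*(l + 3)*(l^2 - 5*l + 4) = l^2*(l - 4)*(l + 3)*(l - 1)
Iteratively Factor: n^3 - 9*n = (n - 3)*(n^2 + 3*n) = (n - 3)*(n + 3)*(n)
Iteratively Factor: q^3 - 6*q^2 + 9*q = (q - 3)*(q^2 - 3*q) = (q - 3)^2*(q)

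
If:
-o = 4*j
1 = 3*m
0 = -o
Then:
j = 0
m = 1/3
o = 0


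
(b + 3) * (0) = 0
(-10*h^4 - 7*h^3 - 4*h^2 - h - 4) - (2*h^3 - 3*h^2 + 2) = -10*h^4 - 9*h^3 - h^2 - h - 6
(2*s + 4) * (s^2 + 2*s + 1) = 2*s^3 + 8*s^2 + 10*s + 4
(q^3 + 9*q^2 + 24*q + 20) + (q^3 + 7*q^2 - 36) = 2*q^3 + 16*q^2 + 24*q - 16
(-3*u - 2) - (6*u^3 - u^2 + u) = -6*u^3 + u^2 - 4*u - 2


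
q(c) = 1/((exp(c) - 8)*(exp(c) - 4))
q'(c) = -exp(c)/((exp(c) - 8)*(exp(c) - 4)^2) - exp(c)/((exp(c) - 8)^2*(exp(c) - 4)) = 2*(6 - exp(c))*exp(c)/(exp(4*c) - 24*exp(3*c) + 208*exp(2*c) - 768*exp(c) + 1024)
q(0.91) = 0.12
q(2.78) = 0.01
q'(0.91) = 0.25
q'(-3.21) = 0.00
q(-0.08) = 0.05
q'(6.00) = 0.00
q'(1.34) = 29.10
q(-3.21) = 0.03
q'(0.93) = 0.27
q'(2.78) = -0.03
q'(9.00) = 0.00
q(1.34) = 1.32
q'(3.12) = -0.01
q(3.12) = 0.00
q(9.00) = 0.00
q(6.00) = 0.00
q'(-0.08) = 0.02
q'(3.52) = -0.00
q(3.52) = 0.00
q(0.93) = 0.12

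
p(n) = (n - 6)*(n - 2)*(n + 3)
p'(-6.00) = 156.00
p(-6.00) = -288.00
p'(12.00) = 300.00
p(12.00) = 900.00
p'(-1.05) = 1.81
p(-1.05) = 41.93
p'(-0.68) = -3.81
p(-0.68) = 41.53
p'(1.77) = -20.30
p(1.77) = 4.64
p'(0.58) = -16.79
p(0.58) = 27.55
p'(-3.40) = 56.68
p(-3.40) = -20.30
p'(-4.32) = 87.19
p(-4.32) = -86.09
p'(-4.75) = 103.19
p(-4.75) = -126.98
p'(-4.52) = 94.49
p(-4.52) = -104.26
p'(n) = (n - 6)*(n - 2) + (n - 6)*(n + 3) + (n - 2)*(n + 3) = 3*n^2 - 10*n - 12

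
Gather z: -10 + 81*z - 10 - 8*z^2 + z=-8*z^2 + 82*z - 20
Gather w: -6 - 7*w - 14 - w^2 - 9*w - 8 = -w^2 - 16*w - 28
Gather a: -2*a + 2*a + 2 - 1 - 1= 0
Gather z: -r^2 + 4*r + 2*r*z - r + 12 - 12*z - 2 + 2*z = -r^2 + 3*r + z*(2*r - 10) + 10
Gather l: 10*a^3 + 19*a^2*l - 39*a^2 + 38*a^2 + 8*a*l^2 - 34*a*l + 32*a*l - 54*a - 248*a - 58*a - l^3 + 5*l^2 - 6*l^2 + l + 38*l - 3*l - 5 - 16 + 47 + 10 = 10*a^3 - a^2 - 360*a - l^3 + l^2*(8*a - 1) + l*(19*a^2 - 2*a + 36) + 36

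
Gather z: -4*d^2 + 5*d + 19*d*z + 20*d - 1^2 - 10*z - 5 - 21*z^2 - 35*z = -4*d^2 + 25*d - 21*z^2 + z*(19*d - 45) - 6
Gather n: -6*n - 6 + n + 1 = -5*n - 5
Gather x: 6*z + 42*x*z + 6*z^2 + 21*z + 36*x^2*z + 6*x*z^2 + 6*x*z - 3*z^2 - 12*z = 36*x^2*z + x*(6*z^2 + 48*z) + 3*z^2 + 15*z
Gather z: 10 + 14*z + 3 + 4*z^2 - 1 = 4*z^2 + 14*z + 12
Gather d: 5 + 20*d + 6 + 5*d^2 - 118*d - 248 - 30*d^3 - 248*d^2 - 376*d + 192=-30*d^3 - 243*d^2 - 474*d - 45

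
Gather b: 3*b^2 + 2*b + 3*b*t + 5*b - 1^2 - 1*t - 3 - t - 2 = 3*b^2 + b*(3*t + 7) - 2*t - 6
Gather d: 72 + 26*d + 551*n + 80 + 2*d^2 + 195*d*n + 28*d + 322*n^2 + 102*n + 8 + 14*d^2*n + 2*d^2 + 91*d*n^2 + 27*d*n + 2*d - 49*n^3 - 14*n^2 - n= d^2*(14*n + 4) + d*(91*n^2 + 222*n + 56) - 49*n^3 + 308*n^2 + 652*n + 160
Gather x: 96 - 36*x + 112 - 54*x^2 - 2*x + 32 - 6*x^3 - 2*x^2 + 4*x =-6*x^3 - 56*x^2 - 34*x + 240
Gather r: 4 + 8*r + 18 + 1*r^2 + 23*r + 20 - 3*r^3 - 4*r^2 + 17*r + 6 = -3*r^3 - 3*r^2 + 48*r + 48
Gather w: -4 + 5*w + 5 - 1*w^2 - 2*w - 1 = -w^2 + 3*w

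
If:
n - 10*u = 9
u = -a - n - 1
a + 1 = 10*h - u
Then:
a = -11*u - 10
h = -u - 9/10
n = 10*u + 9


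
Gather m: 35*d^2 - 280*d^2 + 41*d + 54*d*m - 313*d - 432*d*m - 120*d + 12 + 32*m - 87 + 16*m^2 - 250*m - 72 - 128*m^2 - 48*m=-245*d^2 - 392*d - 112*m^2 + m*(-378*d - 266) - 147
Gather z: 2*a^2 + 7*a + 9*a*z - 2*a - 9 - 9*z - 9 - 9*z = 2*a^2 + 5*a + z*(9*a - 18) - 18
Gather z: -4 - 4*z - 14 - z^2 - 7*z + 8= -z^2 - 11*z - 10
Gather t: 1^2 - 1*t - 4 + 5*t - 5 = 4*t - 8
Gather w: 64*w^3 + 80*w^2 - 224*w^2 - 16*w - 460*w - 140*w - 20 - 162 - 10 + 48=64*w^3 - 144*w^2 - 616*w - 144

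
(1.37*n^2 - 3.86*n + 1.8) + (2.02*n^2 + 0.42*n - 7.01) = 3.39*n^2 - 3.44*n - 5.21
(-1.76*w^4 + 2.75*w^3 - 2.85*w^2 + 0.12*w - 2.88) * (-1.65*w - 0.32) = 2.904*w^5 - 3.9743*w^4 + 3.8225*w^3 + 0.714*w^2 + 4.7136*w + 0.9216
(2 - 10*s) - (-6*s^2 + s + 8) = 6*s^2 - 11*s - 6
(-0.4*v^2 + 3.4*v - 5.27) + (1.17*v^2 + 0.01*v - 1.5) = 0.77*v^2 + 3.41*v - 6.77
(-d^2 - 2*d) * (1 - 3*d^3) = 3*d^5 + 6*d^4 - d^2 - 2*d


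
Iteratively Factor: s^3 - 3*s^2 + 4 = (s - 2)*(s^2 - s - 2) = (s - 2)*(s + 1)*(s - 2)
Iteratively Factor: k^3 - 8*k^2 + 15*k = (k - 5)*(k^2 - 3*k) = (k - 5)*(k - 3)*(k)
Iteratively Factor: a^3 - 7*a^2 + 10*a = (a)*(a^2 - 7*a + 10) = a*(a - 5)*(a - 2)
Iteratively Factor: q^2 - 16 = (q + 4)*(q - 4)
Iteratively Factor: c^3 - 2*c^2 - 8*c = (c + 2)*(c^2 - 4*c) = c*(c + 2)*(c - 4)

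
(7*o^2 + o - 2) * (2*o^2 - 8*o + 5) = 14*o^4 - 54*o^3 + 23*o^2 + 21*o - 10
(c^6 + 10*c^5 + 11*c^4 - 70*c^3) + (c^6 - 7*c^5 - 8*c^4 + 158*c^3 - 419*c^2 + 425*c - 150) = 2*c^6 + 3*c^5 + 3*c^4 + 88*c^3 - 419*c^2 + 425*c - 150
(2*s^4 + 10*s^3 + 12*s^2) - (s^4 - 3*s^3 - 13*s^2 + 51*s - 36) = s^4 + 13*s^3 + 25*s^2 - 51*s + 36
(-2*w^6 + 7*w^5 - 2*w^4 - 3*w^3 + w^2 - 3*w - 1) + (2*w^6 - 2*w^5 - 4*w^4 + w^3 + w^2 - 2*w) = 5*w^5 - 6*w^4 - 2*w^3 + 2*w^2 - 5*w - 1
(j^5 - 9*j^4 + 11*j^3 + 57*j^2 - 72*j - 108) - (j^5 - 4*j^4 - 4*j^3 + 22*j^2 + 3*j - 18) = -5*j^4 + 15*j^3 + 35*j^2 - 75*j - 90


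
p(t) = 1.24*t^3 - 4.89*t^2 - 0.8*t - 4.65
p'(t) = 3.72*t^2 - 9.78*t - 0.8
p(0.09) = -4.76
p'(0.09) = -1.65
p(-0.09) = -4.62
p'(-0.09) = 0.11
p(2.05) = -16.16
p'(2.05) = -5.22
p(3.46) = -14.60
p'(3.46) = 9.90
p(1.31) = -11.30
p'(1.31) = -7.23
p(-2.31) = -44.18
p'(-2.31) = 41.64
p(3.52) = -13.97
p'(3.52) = 10.87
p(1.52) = -12.81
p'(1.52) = -7.07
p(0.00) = -4.65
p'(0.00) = -0.80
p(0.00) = -4.65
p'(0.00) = -0.80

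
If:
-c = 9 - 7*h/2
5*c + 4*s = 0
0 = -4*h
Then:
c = -9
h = 0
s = 45/4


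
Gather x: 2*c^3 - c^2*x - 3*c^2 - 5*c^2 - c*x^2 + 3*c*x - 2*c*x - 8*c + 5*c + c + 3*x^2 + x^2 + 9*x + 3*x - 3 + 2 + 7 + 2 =2*c^3 - 8*c^2 - 2*c + x^2*(4 - c) + x*(-c^2 + c + 12) + 8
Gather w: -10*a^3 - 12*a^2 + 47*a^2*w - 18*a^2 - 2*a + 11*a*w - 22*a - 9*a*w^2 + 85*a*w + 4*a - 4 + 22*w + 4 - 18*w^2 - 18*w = -10*a^3 - 30*a^2 - 20*a + w^2*(-9*a - 18) + w*(47*a^2 + 96*a + 4)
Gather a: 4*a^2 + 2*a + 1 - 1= 4*a^2 + 2*a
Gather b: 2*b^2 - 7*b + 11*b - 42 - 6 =2*b^2 + 4*b - 48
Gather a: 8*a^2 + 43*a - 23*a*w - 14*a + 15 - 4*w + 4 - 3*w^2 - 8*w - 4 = 8*a^2 + a*(29 - 23*w) - 3*w^2 - 12*w + 15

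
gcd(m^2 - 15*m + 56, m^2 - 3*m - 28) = m - 7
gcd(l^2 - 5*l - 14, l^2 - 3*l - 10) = l + 2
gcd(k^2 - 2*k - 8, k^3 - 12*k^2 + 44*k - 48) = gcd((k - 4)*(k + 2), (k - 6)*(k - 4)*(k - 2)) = k - 4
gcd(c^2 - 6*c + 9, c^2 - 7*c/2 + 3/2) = c - 3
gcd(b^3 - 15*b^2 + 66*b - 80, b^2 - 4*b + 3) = 1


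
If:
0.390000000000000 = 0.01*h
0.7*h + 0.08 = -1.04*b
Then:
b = -26.33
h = 39.00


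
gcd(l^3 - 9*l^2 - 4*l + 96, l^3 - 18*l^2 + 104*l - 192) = l^2 - 12*l + 32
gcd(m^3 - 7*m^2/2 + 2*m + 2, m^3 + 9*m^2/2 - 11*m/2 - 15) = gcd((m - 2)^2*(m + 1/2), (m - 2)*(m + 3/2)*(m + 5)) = m - 2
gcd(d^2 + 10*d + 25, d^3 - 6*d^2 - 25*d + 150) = d + 5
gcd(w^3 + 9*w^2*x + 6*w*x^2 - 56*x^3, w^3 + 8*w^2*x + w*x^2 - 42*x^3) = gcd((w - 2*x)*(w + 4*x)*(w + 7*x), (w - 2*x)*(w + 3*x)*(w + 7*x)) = -w^2 - 5*w*x + 14*x^2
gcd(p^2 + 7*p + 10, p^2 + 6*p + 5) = p + 5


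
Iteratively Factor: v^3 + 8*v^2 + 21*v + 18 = (v + 3)*(v^2 + 5*v + 6) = (v + 3)^2*(v + 2)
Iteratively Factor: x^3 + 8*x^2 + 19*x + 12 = (x + 4)*(x^2 + 4*x + 3) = (x + 3)*(x + 4)*(x + 1)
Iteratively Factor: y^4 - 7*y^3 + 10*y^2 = (y - 2)*(y^3 - 5*y^2) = (y - 5)*(y - 2)*(y^2) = y*(y - 5)*(y - 2)*(y)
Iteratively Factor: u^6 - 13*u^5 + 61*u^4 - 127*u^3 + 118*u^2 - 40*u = (u - 1)*(u^5 - 12*u^4 + 49*u^3 - 78*u^2 + 40*u) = (u - 5)*(u - 1)*(u^4 - 7*u^3 + 14*u^2 - 8*u) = (u - 5)*(u - 2)*(u - 1)*(u^3 - 5*u^2 + 4*u) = u*(u - 5)*(u - 2)*(u - 1)*(u^2 - 5*u + 4) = u*(u - 5)*(u - 2)*(u - 1)^2*(u - 4)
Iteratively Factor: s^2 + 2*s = (s)*(s + 2)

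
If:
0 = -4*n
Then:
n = 0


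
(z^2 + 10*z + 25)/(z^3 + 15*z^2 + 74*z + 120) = (z + 5)/(z^2 + 10*z + 24)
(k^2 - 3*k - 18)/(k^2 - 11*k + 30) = (k + 3)/(k - 5)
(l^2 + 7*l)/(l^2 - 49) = l/(l - 7)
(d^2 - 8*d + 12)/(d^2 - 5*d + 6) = (d - 6)/(d - 3)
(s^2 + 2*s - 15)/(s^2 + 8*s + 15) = (s - 3)/(s + 3)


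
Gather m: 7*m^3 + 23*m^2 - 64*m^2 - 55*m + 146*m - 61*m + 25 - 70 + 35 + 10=7*m^3 - 41*m^2 + 30*m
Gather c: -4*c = -4*c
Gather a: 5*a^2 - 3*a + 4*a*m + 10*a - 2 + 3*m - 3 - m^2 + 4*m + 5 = 5*a^2 + a*(4*m + 7) - m^2 + 7*m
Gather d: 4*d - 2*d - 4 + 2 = 2*d - 2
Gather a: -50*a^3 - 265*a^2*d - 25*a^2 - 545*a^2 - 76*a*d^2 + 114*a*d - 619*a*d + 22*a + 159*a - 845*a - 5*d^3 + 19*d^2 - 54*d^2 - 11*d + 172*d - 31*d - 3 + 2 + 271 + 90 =-50*a^3 + a^2*(-265*d - 570) + a*(-76*d^2 - 505*d - 664) - 5*d^3 - 35*d^2 + 130*d + 360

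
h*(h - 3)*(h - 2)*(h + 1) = h^4 - 4*h^3 + h^2 + 6*h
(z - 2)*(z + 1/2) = z^2 - 3*z/2 - 1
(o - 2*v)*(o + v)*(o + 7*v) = o^3 + 6*o^2*v - 9*o*v^2 - 14*v^3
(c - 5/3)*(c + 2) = c^2 + c/3 - 10/3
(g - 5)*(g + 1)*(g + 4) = g^3 - 21*g - 20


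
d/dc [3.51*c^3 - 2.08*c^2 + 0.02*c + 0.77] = 10.53*c^2 - 4.16*c + 0.02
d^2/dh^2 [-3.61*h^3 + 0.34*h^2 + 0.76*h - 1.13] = 0.68 - 21.66*h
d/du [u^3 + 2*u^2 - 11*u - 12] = 3*u^2 + 4*u - 11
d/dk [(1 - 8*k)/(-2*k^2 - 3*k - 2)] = (-16*k^2 + 4*k + 19)/(4*k^4 + 12*k^3 + 17*k^2 + 12*k + 4)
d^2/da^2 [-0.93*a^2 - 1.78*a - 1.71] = -1.86000000000000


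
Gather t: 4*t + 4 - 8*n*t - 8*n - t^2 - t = -8*n - t^2 + t*(3 - 8*n) + 4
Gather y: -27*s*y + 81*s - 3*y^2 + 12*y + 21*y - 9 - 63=81*s - 3*y^2 + y*(33 - 27*s) - 72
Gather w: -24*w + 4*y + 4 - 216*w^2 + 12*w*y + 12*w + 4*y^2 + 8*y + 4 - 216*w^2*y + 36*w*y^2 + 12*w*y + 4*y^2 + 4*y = w^2*(-216*y - 216) + w*(36*y^2 + 24*y - 12) + 8*y^2 + 16*y + 8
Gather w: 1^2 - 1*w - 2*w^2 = -2*w^2 - w + 1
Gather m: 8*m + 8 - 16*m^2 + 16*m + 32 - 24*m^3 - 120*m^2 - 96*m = -24*m^3 - 136*m^2 - 72*m + 40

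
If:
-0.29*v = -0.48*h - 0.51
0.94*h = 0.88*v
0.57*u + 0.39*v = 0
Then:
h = -3.00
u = 2.19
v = -3.20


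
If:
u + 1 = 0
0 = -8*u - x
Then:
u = -1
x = 8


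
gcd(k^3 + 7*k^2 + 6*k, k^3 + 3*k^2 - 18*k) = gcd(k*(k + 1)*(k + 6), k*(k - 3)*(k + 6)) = k^2 + 6*k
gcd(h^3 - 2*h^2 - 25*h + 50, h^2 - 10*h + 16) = h - 2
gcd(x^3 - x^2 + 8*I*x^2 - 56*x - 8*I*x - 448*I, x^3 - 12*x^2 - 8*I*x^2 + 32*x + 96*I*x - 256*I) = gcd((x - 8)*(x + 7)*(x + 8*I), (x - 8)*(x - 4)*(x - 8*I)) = x - 8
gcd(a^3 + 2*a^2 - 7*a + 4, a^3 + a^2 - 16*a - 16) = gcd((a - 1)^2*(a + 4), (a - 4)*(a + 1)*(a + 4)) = a + 4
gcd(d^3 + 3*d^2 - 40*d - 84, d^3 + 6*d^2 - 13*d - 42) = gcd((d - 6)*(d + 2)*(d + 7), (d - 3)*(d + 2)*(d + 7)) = d^2 + 9*d + 14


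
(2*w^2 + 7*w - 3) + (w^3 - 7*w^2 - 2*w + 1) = w^3 - 5*w^2 + 5*w - 2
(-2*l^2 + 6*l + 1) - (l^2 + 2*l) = -3*l^2 + 4*l + 1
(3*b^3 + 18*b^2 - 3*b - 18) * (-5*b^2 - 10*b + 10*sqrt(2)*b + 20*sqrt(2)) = -15*b^5 - 120*b^4 + 30*sqrt(2)*b^4 - 165*b^3 + 240*sqrt(2)*b^3 + 120*b^2 + 330*sqrt(2)*b^2 - 240*sqrt(2)*b + 180*b - 360*sqrt(2)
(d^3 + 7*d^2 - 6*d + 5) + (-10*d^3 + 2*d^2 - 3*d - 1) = -9*d^3 + 9*d^2 - 9*d + 4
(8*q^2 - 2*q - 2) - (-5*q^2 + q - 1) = 13*q^2 - 3*q - 1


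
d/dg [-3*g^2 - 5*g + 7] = -6*g - 5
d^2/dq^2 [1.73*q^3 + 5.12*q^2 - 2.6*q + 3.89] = 10.38*q + 10.24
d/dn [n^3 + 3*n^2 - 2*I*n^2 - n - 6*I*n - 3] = 3*n^2 + n*(6 - 4*I) - 1 - 6*I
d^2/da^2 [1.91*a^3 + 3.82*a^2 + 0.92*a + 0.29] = 11.46*a + 7.64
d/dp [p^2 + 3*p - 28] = 2*p + 3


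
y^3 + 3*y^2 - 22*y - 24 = (y - 4)*(y + 1)*(y + 6)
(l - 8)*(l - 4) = l^2 - 12*l + 32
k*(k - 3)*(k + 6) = k^3 + 3*k^2 - 18*k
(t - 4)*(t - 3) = t^2 - 7*t + 12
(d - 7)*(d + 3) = d^2 - 4*d - 21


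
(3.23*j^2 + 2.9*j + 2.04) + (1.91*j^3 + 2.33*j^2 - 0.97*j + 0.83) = 1.91*j^3 + 5.56*j^2 + 1.93*j + 2.87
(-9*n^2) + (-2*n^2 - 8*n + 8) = -11*n^2 - 8*n + 8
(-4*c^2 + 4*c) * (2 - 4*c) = 16*c^3 - 24*c^2 + 8*c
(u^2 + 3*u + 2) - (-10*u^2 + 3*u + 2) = 11*u^2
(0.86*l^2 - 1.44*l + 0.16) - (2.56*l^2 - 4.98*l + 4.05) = -1.7*l^2 + 3.54*l - 3.89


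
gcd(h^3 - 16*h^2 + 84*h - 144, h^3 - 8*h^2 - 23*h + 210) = h - 6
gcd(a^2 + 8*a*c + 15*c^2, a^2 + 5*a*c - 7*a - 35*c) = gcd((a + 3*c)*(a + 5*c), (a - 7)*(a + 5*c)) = a + 5*c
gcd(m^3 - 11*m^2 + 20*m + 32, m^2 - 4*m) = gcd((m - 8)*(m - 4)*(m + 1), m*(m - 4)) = m - 4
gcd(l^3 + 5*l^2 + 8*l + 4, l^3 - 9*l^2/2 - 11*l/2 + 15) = l + 2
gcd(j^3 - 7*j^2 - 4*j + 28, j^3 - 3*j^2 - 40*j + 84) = j^2 - 9*j + 14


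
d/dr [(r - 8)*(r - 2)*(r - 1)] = 3*r^2 - 22*r + 26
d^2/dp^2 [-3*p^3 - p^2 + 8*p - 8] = -18*p - 2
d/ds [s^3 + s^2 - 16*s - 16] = 3*s^2 + 2*s - 16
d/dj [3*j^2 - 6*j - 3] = 6*j - 6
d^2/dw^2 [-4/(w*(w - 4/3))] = 24*(-27*w^2 + 36*w - 16)/(w^3*(27*w^3 - 108*w^2 + 144*w - 64))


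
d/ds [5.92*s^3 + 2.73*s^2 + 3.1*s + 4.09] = 17.76*s^2 + 5.46*s + 3.1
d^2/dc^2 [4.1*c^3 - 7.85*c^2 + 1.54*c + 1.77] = 24.6*c - 15.7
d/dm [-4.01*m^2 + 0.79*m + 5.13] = 0.79 - 8.02*m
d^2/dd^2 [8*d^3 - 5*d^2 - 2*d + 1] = 48*d - 10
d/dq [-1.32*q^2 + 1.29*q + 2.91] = 1.29 - 2.64*q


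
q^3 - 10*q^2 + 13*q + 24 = (q - 8)*(q - 3)*(q + 1)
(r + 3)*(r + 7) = r^2 + 10*r + 21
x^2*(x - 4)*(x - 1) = x^4 - 5*x^3 + 4*x^2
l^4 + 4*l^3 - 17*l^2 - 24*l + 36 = (l - 3)*(l - 1)*(l + 2)*(l + 6)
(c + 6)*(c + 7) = c^2 + 13*c + 42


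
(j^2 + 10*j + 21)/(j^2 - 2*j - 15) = (j + 7)/(j - 5)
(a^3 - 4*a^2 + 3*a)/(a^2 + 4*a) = (a^2 - 4*a + 3)/(a + 4)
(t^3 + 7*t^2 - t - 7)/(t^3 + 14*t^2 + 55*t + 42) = (t - 1)/(t + 6)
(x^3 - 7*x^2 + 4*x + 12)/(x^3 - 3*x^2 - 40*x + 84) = (x^2 - 5*x - 6)/(x^2 - x - 42)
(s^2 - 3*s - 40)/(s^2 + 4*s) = (s^2 - 3*s - 40)/(s*(s + 4))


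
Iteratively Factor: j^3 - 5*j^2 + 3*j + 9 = (j - 3)*(j^2 - 2*j - 3) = (j - 3)*(j + 1)*(j - 3)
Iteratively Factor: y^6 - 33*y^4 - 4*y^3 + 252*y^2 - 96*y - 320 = (y - 5)*(y^5 + 5*y^4 - 8*y^3 - 44*y^2 + 32*y + 64) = (y - 5)*(y - 2)*(y^4 + 7*y^3 + 6*y^2 - 32*y - 32) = (y - 5)*(y - 2)^2*(y^3 + 9*y^2 + 24*y + 16) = (y - 5)*(y - 2)^2*(y + 4)*(y^2 + 5*y + 4) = (y - 5)*(y - 2)^2*(y + 1)*(y + 4)*(y + 4)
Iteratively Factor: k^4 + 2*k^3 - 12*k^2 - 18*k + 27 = (k - 1)*(k^3 + 3*k^2 - 9*k - 27) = (k - 1)*(k + 3)*(k^2 - 9) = (k - 3)*(k - 1)*(k + 3)*(k + 3)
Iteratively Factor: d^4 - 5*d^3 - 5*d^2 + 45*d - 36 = (d - 1)*(d^3 - 4*d^2 - 9*d + 36) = (d - 3)*(d - 1)*(d^2 - d - 12) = (d - 3)*(d - 1)*(d + 3)*(d - 4)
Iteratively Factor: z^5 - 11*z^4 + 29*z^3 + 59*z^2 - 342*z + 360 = (z - 5)*(z^4 - 6*z^3 - z^2 + 54*z - 72) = (z - 5)*(z - 3)*(z^3 - 3*z^2 - 10*z + 24) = (z - 5)*(z - 3)*(z + 3)*(z^2 - 6*z + 8) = (z - 5)*(z - 3)*(z - 2)*(z + 3)*(z - 4)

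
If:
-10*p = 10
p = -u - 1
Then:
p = -1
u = 0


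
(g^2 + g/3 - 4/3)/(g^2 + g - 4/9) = 3*(g - 1)/(3*g - 1)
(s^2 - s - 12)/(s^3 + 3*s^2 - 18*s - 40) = (s + 3)/(s^2 + 7*s + 10)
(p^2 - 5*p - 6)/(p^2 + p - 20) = (p^2 - 5*p - 6)/(p^2 + p - 20)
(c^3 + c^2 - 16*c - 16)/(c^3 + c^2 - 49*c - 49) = (c^2 - 16)/(c^2 - 49)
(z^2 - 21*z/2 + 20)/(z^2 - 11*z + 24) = (z - 5/2)/(z - 3)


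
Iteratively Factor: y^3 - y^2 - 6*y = (y + 2)*(y^2 - 3*y) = (y - 3)*(y + 2)*(y)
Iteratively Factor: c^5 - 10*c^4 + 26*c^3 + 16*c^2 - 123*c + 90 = (c - 5)*(c^4 - 5*c^3 + c^2 + 21*c - 18) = (c - 5)*(c - 3)*(c^3 - 2*c^2 - 5*c + 6) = (c - 5)*(c - 3)^2*(c^2 + c - 2) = (c - 5)*(c - 3)^2*(c - 1)*(c + 2)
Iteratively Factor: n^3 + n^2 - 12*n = (n - 3)*(n^2 + 4*n) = n*(n - 3)*(n + 4)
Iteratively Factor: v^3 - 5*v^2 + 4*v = (v - 1)*(v^2 - 4*v) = v*(v - 1)*(v - 4)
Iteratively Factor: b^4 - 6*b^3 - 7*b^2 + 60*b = (b - 5)*(b^3 - b^2 - 12*b) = (b - 5)*(b + 3)*(b^2 - 4*b) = (b - 5)*(b - 4)*(b + 3)*(b)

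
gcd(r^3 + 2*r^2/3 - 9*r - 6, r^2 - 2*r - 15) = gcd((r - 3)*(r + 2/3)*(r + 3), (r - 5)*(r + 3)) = r + 3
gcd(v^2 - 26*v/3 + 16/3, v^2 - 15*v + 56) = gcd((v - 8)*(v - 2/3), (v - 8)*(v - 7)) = v - 8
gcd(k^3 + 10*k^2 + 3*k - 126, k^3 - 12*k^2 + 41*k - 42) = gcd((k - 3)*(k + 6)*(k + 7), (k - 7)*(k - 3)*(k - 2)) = k - 3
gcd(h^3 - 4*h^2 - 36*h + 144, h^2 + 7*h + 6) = h + 6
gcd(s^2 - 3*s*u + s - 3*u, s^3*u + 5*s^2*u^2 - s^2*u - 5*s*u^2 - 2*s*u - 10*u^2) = s + 1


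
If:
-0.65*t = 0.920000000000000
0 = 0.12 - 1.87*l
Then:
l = 0.06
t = -1.42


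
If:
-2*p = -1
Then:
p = 1/2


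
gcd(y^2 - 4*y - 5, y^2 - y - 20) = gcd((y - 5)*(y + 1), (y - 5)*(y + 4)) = y - 5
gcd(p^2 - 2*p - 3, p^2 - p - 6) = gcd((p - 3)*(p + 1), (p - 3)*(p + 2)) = p - 3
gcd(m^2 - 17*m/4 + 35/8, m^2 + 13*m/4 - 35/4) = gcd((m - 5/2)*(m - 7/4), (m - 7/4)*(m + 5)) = m - 7/4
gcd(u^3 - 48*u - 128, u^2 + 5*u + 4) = u + 4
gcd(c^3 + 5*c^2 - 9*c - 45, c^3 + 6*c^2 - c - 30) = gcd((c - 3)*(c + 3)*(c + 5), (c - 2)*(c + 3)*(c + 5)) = c^2 + 8*c + 15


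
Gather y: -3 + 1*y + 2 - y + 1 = 0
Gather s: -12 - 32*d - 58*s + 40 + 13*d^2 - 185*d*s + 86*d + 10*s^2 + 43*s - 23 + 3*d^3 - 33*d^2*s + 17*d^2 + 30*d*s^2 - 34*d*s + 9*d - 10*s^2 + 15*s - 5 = 3*d^3 + 30*d^2 + 30*d*s^2 + 63*d + s*(-33*d^2 - 219*d)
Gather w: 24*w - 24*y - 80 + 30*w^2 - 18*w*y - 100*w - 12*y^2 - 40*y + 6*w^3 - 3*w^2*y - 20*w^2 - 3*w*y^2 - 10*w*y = 6*w^3 + w^2*(10 - 3*y) + w*(-3*y^2 - 28*y - 76) - 12*y^2 - 64*y - 80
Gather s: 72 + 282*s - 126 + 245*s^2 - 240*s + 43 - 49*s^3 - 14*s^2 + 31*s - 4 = -49*s^3 + 231*s^2 + 73*s - 15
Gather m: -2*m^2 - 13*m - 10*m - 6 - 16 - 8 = -2*m^2 - 23*m - 30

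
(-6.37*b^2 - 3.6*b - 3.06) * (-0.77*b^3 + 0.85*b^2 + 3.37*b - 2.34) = 4.9049*b^5 - 2.6425*b^4 - 22.1707*b^3 + 0.172799999999999*b^2 - 1.8882*b + 7.1604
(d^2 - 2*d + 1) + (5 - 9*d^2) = -8*d^2 - 2*d + 6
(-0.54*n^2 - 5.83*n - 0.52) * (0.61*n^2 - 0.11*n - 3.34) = -0.3294*n^4 - 3.4969*n^3 + 2.1277*n^2 + 19.5294*n + 1.7368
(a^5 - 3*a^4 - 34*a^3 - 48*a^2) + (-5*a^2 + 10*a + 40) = a^5 - 3*a^4 - 34*a^3 - 53*a^2 + 10*a + 40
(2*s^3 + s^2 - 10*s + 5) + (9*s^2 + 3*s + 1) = 2*s^3 + 10*s^2 - 7*s + 6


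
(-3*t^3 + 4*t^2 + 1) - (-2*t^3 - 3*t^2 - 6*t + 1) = -t^3 + 7*t^2 + 6*t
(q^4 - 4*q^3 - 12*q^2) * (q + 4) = q^5 - 28*q^3 - 48*q^2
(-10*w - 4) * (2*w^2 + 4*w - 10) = -20*w^3 - 48*w^2 + 84*w + 40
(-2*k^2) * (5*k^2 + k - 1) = -10*k^4 - 2*k^3 + 2*k^2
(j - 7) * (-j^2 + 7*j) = -j^3 + 14*j^2 - 49*j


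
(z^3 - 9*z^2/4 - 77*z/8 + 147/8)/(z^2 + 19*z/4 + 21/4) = (8*z^2 - 42*z + 49)/(2*(4*z + 7))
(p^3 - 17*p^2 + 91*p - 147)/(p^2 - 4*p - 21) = (p^2 - 10*p + 21)/(p + 3)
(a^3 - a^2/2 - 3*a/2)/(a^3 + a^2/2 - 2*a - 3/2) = a/(a + 1)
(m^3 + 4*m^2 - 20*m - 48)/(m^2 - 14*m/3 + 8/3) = 3*(m^2 + 8*m + 12)/(3*m - 2)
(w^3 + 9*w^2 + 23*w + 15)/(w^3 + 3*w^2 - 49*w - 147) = (w^2 + 6*w + 5)/(w^2 - 49)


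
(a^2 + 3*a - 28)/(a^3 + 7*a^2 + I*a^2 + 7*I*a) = (a - 4)/(a*(a + I))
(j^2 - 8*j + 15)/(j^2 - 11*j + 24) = (j - 5)/(j - 8)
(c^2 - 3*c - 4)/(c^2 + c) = (c - 4)/c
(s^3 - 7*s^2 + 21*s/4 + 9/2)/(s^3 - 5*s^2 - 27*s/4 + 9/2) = (4*s^2 - 4*s - 3)/(4*s^2 + 4*s - 3)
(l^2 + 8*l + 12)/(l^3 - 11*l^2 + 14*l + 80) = (l + 6)/(l^2 - 13*l + 40)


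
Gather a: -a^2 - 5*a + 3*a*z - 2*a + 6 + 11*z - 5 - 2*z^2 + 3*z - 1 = -a^2 + a*(3*z - 7) - 2*z^2 + 14*z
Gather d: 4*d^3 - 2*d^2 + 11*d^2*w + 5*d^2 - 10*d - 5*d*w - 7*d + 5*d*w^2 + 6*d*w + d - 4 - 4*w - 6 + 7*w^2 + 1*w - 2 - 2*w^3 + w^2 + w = 4*d^3 + d^2*(11*w + 3) + d*(5*w^2 + w - 16) - 2*w^3 + 8*w^2 - 2*w - 12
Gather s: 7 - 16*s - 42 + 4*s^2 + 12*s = 4*s^2 - 4*s - 35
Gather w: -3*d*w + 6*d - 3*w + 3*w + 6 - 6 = -3*d*w + 6*d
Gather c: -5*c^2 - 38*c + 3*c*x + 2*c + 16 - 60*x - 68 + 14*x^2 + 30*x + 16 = -5*c^2 + c*(3*x - 36) + 14*x^2 - 30*x - 36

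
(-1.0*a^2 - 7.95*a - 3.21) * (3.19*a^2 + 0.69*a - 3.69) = -3.19*a^4 - 26.0505*a^3 - 12.0354*a^2 + 27.1206*a + 11.8449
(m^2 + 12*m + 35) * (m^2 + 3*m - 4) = m^4 + 15*m^3 + 67*m^2 + 57*m - 140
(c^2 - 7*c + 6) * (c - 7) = c^3 - 14*c^2 + 55*c - 42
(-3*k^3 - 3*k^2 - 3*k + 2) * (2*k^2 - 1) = -6*k^5 - 6*k^4 - 3*k^3 + 7*k^2 + 3*k - 2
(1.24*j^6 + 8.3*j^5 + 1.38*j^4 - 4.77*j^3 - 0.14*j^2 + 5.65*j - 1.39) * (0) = 0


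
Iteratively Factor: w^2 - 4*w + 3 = (w - 3)*(w - 1)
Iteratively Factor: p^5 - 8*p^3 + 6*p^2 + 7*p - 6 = (p - 1)*(p^4 + p^3 - 7*p^2 - p + 6) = (p - 1)*(p + 3)*(p^3 - 2*p^2 - p + 2) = (p - 2)*(p - 1)*(p + 3)*(p^2 - 1) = (p - 2)*(p - 1)*(p + 1)*(p + 3)*(p - 1)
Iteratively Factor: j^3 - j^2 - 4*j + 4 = (j + 2)*(j^2 - 3*j + 2) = (j - 1)*(j + 2)*(j - 2)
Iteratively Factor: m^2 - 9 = (m + 3)*(m - 3)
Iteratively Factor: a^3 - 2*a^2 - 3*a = (a + 1)*(a^2 - 3*a) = a*(a + 1)*(a - 3)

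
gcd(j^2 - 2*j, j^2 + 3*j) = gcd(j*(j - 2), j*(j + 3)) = j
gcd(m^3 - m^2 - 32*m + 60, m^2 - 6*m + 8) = m - 2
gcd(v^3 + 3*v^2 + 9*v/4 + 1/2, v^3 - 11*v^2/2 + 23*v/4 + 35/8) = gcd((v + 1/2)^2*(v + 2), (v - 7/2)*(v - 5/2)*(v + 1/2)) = v + 1/2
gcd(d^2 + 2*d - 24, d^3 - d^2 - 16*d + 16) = d - 4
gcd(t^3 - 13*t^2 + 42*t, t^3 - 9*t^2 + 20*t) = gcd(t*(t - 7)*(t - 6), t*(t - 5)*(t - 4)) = t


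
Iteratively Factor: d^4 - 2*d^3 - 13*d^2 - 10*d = (d)*(d^3 - 2*d^2 - 13*d - 10) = d*(d + 2)*(d^2 - 4*d - 5) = d*(d + 1)*(d + 2)*(d - 5)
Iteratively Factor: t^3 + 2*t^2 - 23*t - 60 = (t + 4)*(t^2 - 2*t - 15) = (t - 5)*(t + 4)*(t + 3)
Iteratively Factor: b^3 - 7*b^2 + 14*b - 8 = (b - 1)*(b^2 - 6*b + 8) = (b - 2)*(b - 1)*(b - 4)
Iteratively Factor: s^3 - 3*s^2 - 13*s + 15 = (s - 1)*(s^2 - 2*s - 15) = (s - 5)*(s - 1)*(s + 3)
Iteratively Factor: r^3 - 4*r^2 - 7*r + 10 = (r - 1)*(r^2 - 3*r - 10) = (r - 1)*(r + 2)*(r - 5)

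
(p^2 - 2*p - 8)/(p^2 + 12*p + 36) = (p^2 - 2*p - 8)/(p^2 + 12*p + 36)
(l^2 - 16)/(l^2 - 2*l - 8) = (l + 4)/(l + 2)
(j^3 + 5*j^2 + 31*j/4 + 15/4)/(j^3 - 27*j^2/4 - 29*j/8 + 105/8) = 2*(2*j^2 + 7*j + 5)/(4*j^2 - 33*j + 35)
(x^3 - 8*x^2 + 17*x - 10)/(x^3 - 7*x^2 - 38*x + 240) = (x^2 - 3*x + 2)/(x^2 - 2*x - 48)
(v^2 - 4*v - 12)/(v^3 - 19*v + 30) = (v^2 - 4*v - 12)/(v^3 - 19*v + 30)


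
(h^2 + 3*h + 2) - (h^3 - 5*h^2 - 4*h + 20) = -h^3 + 6*h^2 + 7*h - 18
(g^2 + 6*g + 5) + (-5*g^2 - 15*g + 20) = -4*g^2 - 9*g + 25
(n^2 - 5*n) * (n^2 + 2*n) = n^4 - 3*n^3 - 10*n^2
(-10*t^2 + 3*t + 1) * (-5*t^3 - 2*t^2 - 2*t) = 50*t^5 + 5*t^4 + 9*t^3 - 8*t^2 - 2*t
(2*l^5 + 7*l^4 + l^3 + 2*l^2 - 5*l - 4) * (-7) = -14*l^5 - 49*l^4 - 7*l^3 - 14*l^2 + 35*l + 28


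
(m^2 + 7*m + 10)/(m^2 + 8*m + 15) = (m + 2)/(m + 3)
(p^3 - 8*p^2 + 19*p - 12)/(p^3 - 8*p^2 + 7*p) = (p^2 - 7*p + 12)/(p*(p - 7))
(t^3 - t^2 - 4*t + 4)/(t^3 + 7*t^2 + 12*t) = (t^3 - t^2 - 4*t + 4)/(t*(t^2 + 7*t + 12))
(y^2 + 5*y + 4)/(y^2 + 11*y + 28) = (y + 1)/(y + 7)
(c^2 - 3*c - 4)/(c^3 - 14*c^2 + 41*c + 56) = (c - 4)/(c^2 - 15*c + 56)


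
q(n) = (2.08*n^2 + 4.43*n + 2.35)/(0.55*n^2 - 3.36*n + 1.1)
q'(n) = (3.36 - 1.1*n)*(2.08*n^2 + 4.43*n + 2.35)/(0.55*n^2 - 3.36*n + 1.1)^2 + (4.16*n + 4.43)/(0.55*n^2 - 3.36*n + 1.1) = (-9.4253*n^2 + 1.991*n + 12.769)/(0.3025*n^4 - 3.696*n^3 + 12.4996*n^2 - 7.392*n + 1.21)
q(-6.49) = 1.33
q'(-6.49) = -0.19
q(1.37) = -4.99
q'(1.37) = -0.36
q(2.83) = -7.88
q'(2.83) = -3.56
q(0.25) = 12.19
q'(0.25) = 146.30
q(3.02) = -8.61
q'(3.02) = -4.13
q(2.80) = -7.77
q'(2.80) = -3.48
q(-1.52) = 0.06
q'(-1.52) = -0.22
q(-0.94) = 0.00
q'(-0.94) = 0.11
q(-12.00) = 2.06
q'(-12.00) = -0.09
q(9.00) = 13.67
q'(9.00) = -3.09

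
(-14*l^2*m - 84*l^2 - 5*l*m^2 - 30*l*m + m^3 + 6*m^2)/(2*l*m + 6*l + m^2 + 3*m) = (-7*l*m - 42*l + m^2 + 6*m)/(m + 3)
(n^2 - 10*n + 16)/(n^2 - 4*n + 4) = (n - 8)/(n - 2)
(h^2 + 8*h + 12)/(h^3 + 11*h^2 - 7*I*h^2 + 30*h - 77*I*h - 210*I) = (h + 2)/(h^2 + h*(5 - 7*I) - 35*I)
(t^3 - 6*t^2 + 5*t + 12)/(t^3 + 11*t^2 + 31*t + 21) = (t^2 - 7*t + 12)/(t^2 + 10*t + 21)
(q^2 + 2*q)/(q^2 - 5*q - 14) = q/(q - 7)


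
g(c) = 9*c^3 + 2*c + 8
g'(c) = 27*c^2 + 2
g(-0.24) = 7.40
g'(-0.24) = 3.56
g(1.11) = 22.53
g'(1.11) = 35.27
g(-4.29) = -711.16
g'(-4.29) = 498.91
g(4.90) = 1076.64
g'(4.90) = 650.27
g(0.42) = 9.51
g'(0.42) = 6.76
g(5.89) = 1858.81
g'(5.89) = 938.69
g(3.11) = 284.94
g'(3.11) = 263.15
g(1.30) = 30.37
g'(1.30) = 47.63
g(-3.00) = -241.00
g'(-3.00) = 245.00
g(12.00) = 15584.00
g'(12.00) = 3890.00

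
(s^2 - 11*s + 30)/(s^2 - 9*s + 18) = (s - 5)/(s - 3)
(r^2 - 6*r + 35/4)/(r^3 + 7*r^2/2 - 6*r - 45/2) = (r - 7/2)/(r^2 + 6*r + 9)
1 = 1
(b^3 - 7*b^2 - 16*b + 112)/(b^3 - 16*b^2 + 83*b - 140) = (b + 4)/(b - 5)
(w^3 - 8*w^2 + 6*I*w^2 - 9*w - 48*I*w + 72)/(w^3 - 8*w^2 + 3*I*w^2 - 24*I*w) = (w + 3*I)/w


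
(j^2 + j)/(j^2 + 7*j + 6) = j/(j + 6)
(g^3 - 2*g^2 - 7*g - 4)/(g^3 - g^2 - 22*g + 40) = (g^2 + 2*g + 1)/(g^2 + 3*g - 10)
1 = 1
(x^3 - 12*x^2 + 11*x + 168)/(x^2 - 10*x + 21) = (x^2 - 5*x - 24)/(x - 3)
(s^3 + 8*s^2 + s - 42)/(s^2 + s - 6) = s + 7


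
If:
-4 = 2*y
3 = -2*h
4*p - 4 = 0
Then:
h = -3/2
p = 1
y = -2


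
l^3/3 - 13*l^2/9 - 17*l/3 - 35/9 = (l/3 + 1/3)*(l - 7)*(l + 5/3)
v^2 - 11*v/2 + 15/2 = (v - 3)*(v - 5/2)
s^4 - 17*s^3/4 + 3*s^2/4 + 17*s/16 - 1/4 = (s - 4)*(s - 1/2)*(s - 1/4)*(s + 1/2)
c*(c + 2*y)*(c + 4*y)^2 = c^4 + 10*c^3*y + 32*c^2*y^2 + 32*c*y^3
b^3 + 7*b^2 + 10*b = b*(b + 2)*(b + 5)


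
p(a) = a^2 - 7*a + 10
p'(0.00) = -7.00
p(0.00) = 10.00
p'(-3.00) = -13.00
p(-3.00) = 40.00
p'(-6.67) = -20.34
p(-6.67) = 101.18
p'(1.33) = -4.34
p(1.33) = 2.46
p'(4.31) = 1.62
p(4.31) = -1.59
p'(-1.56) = -10.12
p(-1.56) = 23.35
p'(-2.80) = -12.60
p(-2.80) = 37.44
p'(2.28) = -2.44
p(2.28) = -0.76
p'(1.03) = -4.94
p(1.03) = 3.85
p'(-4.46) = -15.92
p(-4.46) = 61.11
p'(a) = 2*a - 7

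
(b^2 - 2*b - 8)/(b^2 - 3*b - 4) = (b + 2)/(b + 1)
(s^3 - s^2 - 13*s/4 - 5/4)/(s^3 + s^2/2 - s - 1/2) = (s - 5/2)/(s - 1)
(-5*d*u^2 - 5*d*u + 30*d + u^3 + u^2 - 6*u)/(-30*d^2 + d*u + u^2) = (u^2 + u - 6)/(6*d + u)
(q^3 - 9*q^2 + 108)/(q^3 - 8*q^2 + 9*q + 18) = (q^2 - 3*q - 18)/(q^2 - 2*q - 3)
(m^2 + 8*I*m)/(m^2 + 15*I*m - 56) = m/(m + 7*I)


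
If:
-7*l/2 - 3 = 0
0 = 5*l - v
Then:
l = -6/7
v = -30/7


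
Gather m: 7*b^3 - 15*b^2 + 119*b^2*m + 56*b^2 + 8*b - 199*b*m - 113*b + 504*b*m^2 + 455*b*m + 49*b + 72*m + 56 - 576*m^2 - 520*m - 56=7*b^3 + 41*b^2 - 56*b + m^2*(504*b - 576) + m*(119*b^2 + 256*b - 448)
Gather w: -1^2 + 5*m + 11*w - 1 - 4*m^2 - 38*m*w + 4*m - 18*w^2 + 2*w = -4*m^2 + 9*m - 18*w^2 + w*(13 - 38*m) - 2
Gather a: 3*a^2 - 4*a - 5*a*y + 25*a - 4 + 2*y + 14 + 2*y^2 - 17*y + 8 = 3*a^2 + a*(21 - 5*y) + 2*y^2 - 15*y + 18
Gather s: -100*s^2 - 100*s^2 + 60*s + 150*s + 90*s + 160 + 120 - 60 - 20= -200*s^2 + 300*s + 200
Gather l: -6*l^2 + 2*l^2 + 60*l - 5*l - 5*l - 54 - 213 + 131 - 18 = -4*l^2 + 50*l - 154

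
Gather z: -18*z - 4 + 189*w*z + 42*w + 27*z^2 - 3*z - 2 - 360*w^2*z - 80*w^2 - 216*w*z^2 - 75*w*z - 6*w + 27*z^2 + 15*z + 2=-80*w^2 + 36*w + z^2*(54 - 216*w) + z*(-360*w^2 + 114*w - 6) - 4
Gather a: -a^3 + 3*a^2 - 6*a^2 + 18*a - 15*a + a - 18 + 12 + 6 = -a^3 - 3*a^2 + 4*a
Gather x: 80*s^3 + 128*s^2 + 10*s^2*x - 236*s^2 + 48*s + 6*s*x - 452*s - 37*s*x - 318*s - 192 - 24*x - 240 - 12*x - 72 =80*s^3 - 108*s^2 - 722*s + x*(10*s^2 - 31*s - 36) - 504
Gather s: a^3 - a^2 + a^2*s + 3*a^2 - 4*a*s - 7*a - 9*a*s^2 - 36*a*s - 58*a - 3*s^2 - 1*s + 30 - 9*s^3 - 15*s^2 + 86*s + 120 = a^3 + 2*a^2 - 65*a - 9*s^3 + s^2*(-9*a - 18) + s*(a^2 - 40*a + 85) + 150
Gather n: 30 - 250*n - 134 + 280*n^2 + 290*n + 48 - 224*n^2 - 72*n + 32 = 56*n^2 - 32*n - 24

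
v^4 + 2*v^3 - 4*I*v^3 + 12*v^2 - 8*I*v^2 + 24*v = v*(v + 2)*(v - 6*I)*(v + 2*I)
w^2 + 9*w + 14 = (w + 2)*(w + 7)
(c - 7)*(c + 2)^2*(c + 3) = c^4 - 33*c^2 - 100*c - 84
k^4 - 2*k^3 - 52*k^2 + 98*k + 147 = (k - 7)*(k - 3)*(k + 1)*(k + 7)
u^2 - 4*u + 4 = (u - 2)^2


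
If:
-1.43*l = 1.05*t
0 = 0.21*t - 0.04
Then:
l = -0.14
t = 0.19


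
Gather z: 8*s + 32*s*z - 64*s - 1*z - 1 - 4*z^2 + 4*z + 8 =-56*s - 4*z^2 + z*(32*s + 3) + 7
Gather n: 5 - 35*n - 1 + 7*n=4 - 28*n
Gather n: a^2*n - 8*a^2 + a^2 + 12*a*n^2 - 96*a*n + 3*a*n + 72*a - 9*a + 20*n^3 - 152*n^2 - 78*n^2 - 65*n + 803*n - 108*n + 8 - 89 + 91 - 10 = -7*a^2 + 63*a + 20*n^3 + n^2*(12*a - 230) + n*(a^2 - 93*a + 630)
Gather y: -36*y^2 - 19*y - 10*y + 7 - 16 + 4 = -36*y^2 - 29*y - 5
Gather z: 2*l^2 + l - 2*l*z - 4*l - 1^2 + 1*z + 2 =2*l^2 - 3*l + z*(1 - 2*l) + 1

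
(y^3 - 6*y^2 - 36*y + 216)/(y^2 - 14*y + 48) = (y^2 - 36)/(y - 8)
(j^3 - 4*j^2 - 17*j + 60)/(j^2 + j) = (j^3 - 4*j^2 - 17*j + 60)/(j*(j + 1))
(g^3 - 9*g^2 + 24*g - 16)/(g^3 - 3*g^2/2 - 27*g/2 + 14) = 2*(g - 4)/(2*g + 7)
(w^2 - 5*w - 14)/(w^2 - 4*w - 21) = (w + 2)/(w + 3)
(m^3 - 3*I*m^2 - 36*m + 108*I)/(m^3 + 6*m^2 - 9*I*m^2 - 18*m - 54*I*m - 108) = (m - 6)/(m - 6*I)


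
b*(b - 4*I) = b^2 - 4*I*b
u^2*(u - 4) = u^3 - 4*u^2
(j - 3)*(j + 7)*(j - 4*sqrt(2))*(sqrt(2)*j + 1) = sqrt(2)*j^4 - 7*j^3 + 4*sqrt(2)*j^3 - 25*sqrt(2)*j^2 - 28*j^2 - 16*sqrt(2)*j + 147*j + 84*sqrt(2)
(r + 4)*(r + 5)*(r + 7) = r^3 + 16*r^2 + 83*r + 140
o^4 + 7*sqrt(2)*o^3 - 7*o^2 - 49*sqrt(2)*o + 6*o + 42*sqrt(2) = (o - 2)*(o - 1)*(o + 3)*(o + 7*sqrt(2))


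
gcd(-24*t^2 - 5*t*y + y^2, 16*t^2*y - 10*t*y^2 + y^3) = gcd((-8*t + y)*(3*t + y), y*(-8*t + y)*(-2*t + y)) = -8*t + y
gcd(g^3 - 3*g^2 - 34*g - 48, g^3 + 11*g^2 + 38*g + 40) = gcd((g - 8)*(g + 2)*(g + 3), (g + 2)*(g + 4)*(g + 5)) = g + 2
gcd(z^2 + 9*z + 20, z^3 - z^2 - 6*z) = 1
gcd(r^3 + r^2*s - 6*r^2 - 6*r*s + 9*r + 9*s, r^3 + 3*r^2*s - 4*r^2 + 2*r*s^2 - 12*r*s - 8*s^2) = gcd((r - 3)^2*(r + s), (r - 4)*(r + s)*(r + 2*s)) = r + s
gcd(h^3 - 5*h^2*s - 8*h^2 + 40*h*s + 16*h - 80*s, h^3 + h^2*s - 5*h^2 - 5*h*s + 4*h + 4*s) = h - 4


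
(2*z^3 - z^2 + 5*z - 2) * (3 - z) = -2*z^4 + 7*z^3 - 8*z^2 + 17*z - 6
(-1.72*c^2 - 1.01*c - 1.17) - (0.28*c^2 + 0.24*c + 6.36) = -2.0*c^2 - 1.25*c - 7.53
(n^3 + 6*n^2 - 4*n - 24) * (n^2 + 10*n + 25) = n^5 + 16*n^4 + 81*n^3 + 86*n^2 - 340*n - 600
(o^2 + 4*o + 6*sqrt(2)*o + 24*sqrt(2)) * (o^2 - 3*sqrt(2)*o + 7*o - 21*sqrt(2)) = o^4 + 3*sqrt(2)*o^3 + 11*o^3 - 8*o^2 + 33*sqrt(2)*o^2 - 396*o + 84*sqrt(2)*o - 1008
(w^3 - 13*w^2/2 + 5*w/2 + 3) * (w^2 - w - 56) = w^5 - 15*w^4/2 - 47*w^3 + 729*w^2/2 - 143*w - 168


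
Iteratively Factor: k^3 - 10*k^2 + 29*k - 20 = (k - 1)*(k^2 - 9*k + 20) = (k - 5)*(k - 1)*(k - 4)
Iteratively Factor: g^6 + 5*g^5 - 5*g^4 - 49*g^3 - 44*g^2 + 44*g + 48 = (g + 2)*(g^5 + 3*g^4 - 11*g^3 - 27*g^2 + 10*g + 24) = (g + 2)^2*(g^4 + g^3 - 13*g^2 - g + 12) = (g - 3)*(g + 2)^2*(g^3 + 4*g^2 - g - 4) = (g - 3)*(g - 1)*(g + 2)^2*(g^2 + 5*g + 4) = (g - 3)*(g - 1)*(g + 1)*(g + 2)^2*(g + 4)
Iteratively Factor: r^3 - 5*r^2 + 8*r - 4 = (r - 1)*(r^2 - 4*r + 4) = (r - 2)*(r - 1)*(r - 2)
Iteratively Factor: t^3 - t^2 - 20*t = (t + 4)*(t^2 - 5*t) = (t - 5)*(t + 4)*(t)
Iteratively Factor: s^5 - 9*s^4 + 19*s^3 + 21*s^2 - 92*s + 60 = (s - 3)*(s^4 - 6*s^3 + s^2 + 24*s - 20) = (s - 3)*(s + 2)*(s^3 - 8*s^2 + 17*s - 10) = (s - 3)*(s - 1)*(s + 2)*(s^2 - 7*s + 10) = (s - 3)*(s - 2)*(s - 1)*(s + 2)*(s - 5)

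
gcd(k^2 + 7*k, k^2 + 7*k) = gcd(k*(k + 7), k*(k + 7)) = k^2 + 7*k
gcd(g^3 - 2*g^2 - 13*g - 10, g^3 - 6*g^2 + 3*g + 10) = g^2 - 4*g - 5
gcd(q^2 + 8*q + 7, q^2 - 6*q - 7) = q + 1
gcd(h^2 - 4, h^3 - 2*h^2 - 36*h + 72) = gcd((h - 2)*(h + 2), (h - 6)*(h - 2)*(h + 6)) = h - 2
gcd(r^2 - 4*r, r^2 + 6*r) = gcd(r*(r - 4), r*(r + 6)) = r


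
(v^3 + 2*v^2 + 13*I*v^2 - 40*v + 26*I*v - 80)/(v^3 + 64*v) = (v^2 + v*(2 + 5*I) + 10*I)/(v*(v - 8*I))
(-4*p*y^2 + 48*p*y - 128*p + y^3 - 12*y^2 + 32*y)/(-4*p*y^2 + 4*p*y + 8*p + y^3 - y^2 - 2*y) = (y^2 - 12*y + 32)/(y^2 - y - 2)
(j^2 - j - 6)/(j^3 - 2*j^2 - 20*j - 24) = (j - 3)/(j^2 - 4*j - 12)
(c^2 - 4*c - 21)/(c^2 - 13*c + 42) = (c + 3)/(c - 6)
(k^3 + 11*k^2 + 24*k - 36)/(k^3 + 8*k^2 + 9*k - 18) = (k + 6)/(k + 3)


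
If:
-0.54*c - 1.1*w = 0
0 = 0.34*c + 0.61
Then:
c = -1.79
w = 0.88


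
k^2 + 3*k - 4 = (k - 1)*(k + 4)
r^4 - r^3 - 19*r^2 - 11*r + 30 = (r - 5)*(r - 1)*(r + 2)*(r + 3)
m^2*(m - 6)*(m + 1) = m^4 - 5*m^3 - 6*m^2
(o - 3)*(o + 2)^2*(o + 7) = o^4 + 8*o^3 - o^2 - 68*o - 84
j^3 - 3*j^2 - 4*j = j*(j - 4)*(j + 1)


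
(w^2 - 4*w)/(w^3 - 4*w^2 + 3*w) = (w - 4)/(w^2 - 4*w + 3)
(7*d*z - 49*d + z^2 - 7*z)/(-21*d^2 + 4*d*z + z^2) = (z - 7)/(-3*d + z)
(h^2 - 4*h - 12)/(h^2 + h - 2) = (h - 6)/(h - 1)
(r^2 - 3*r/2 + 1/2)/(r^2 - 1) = (r - 1/2)/(r + 1)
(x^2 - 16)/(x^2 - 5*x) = (x^2 - 16)/(x*(x - 5))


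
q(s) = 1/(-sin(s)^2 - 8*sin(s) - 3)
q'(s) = (2*sin(s)*cos(s) + 8*cos(s))/(-sin(s)^2 - 8*sin(s) - 3)^2 = 2*(sin(s) + 4)*cos(s)/(sin(s)^2 + 8*sin(s) + 3)^2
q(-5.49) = -0.11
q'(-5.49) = 0.08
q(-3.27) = -0.25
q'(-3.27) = -0.50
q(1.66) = -0.08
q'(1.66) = -0.01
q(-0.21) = -0.73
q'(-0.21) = 3.92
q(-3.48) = -0.17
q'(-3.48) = -0.25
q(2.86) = -0.19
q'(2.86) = -0.29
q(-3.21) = -0.28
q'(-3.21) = -0.64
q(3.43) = -1.24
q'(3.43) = -10.98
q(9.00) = -0.15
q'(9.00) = -0.19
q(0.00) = -0.33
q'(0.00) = 0.89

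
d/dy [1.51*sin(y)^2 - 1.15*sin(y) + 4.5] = (3.02*sin(y) - 1.15)*cos(y)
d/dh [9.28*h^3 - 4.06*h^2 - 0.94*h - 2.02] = 27.84*h^2 - 8.12*h - 0.94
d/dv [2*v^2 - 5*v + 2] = 4*v - 5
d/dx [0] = 0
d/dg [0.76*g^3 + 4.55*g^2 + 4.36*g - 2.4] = 2.28*g^2 + 9.1*g + 4.36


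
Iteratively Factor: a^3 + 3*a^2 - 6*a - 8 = (a - 2)*(a^2 + 5*a + 4) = (a - 2)*(a + 4)*(a + 1)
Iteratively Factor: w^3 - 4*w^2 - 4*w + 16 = (w - 4)*(w^2 - 4) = (w - 4)*(w - 2)*(w + 2)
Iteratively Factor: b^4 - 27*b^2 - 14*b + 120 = (b + 3)*(b^3 - 3*b^2 - 18*b + 40) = (b + 3)*(b + 4)*(b^2 - 7*b + 10) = (b - 2)*(b + 3)*(b + 4)*(b - 5)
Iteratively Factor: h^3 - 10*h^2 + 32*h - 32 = (h - 2)*(h^2 - 8*h + 16) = (h - 4)*(h - 2)*(h - 4)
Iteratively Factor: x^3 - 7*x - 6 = (x + 2)*(x^2 - 2*x - 3) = (x + 1)*(x + 2)*(x - 3)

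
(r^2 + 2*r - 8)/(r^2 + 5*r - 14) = (r + 4)/(r + 7)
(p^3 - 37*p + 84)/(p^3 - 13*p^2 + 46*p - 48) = (p^2 + 3*p - 28)/(p^2 - 10*p + 16)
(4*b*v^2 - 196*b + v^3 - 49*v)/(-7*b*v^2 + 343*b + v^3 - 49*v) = (4*b + v)/(-7*b + v)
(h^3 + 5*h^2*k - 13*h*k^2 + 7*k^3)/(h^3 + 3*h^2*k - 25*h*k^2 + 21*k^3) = (h - k)/(h - 3*k)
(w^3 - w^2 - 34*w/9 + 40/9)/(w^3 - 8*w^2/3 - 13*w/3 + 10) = (w - 4/3)/(w - 3)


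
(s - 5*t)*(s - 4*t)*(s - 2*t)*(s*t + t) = s^4*t - 11*s^3*t^2 + s^3*t + 38*s^2*t^3 - 11*s^2*t^2 - 40*s*t^4 + 38*s*t^3 - 40*t^4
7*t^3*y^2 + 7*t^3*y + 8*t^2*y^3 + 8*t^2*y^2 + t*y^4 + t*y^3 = y*(t + y)*(7*t + y)*(t*y + t)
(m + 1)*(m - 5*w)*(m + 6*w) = m^3 + m^2*w + m^2 - 30*m*w^2 + m*w - 30*w^2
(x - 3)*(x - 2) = x^2 - 5*x + 6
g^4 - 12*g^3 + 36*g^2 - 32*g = g*(g - 8)*(g - 2)^2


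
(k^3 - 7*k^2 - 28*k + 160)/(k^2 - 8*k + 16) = (k^2 - 3*k - 40)/(k - 4)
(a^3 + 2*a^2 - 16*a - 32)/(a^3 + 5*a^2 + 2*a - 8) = (a - 4)/(a - 1)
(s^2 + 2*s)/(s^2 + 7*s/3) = 3*(s + 2)/(3*s + 7)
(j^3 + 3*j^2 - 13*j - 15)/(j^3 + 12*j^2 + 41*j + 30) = (j - 3)/(j + 6)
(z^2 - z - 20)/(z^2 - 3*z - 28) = (z - 5)/(z - 7)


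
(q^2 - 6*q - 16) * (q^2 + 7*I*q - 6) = q^4 - 6*q^3 + 7*I*q^3 - 22*q^2 - 42*I*q^2 + 36*q - 112*I*q + 96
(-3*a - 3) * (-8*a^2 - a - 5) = 24*a^3 + 27*a^2 + 18*a + 15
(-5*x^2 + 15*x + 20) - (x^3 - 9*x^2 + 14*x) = -x^3 + 4*x^2 + x + 20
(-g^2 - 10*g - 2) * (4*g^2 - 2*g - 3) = -4*g^4 - 38*g^3 + 15*g^2 + 34*g + 6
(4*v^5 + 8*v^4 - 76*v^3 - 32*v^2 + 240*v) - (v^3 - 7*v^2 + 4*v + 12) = 4*v^5 + 8*v^4 - 77*v^3 - 25*v^2 + 236*v - 12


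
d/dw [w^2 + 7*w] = 2*w + 7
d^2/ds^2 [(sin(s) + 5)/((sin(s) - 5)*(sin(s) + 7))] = (-sin(s)^5 - 18*sin(s)^4 - 238*sin(s)^3 - 760*sin(s)^2 - 1305*sin(s) + 530)/((sin(s) - 5)^3*(sin(s) + 7)^3)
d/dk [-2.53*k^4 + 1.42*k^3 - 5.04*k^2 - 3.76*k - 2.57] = -10.12*k^3 + 4.26*k^2 - 10.08*k - 3.76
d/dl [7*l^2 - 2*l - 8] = 14*l - 2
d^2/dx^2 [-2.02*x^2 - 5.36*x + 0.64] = -4.04000000000000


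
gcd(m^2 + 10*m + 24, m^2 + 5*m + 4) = m + 4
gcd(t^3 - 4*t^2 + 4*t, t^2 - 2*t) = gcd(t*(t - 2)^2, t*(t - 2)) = t^2 - 2*t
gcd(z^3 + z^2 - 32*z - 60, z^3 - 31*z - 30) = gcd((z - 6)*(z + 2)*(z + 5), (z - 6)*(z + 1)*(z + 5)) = z^2 - z - 30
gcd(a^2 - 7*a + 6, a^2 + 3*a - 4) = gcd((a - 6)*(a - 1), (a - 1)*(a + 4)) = a - 1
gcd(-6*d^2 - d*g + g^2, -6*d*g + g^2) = 1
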